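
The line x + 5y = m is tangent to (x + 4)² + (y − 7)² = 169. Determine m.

The line touches the circle iff its distance from (−4, 7) is 13:
|1·(−4) + 5·7 − m| / √26 = 13
|m − (31)| = 13√26.

m = 31 ± 13√26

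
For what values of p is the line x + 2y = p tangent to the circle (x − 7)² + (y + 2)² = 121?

p = 3 ± 11√5

The line touches the circle iff its distance from (7, −2) is 11:
|1·7 + 2·(−2) − p| / √5 = 11
|p − (3)| = 11√5.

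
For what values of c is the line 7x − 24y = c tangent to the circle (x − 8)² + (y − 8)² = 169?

Tangency holds when the distance from the centre (8, 8) to the line equals the radius 13:
|7·8 − 24·8 − c| / √625 = 13
|c − (−136)| = 13·25, so c = 189 or c = −461.

c = −461 or c = 189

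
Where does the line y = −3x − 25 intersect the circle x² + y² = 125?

(−10, 5) and (−5, −10)

Substitute y = −3x − 25:
10x² + 150x + 500 = 0  ⟹  x² + 15x + 50 = 0
x = −5 or x = −10, giving (−5, −10) and (−10, 5).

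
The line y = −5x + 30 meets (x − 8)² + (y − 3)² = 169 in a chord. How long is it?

From the line, y = −5x + 30. Substituting:
26x² − 286x + 624 = 0  ⟹  x² − 11x + 24 = 0
x = 8 or x = 3, giving (8, −10) and (3, 15).
|(8, −10) − (3, 15)| = √((5)² + (−25)²) = 5√26.

5√26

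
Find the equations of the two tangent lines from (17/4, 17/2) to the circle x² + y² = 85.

A line y − (17/2) = m(x − (17/4)) is tangent when its distance from (0, 0) is √85:
(−17/4m − (−17/2))² = 85(m² + 1)
63m² + 68m + 12 = 0, so m = −2/9 or m = −6/7.
With m = −2/9: 2x + 9y = 85. With m = −6/7: 6x + 7y = 85.

2x + 9y = 85 and 6x + 7y = 85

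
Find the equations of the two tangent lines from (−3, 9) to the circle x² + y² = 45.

Let a tangent through (−3, 9) have slope m. Its distance from (0, 0) must equal 3√5:
(3m − (−9))² = 45(m² + 1)
2m² − 3m − 2 = 0, so m = 2 or m = −1/2.
Through (−3, 9) these give 2x − y = −15 and x + 2y = 15.

2x − y = −15 and x + 2y = 15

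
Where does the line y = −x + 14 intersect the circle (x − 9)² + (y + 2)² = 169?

(4, 10) and (21, −7)

Express y = −x + 14 and substitute into the circle:
2x² − 50x + 168 = 0  ⟹  x² − 25x + 84 = 0
x = 21 or x = 4, giving (21, −7) and (4, 10).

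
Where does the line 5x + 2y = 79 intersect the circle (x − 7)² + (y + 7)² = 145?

(15, 2) and (19, −8)

From the line, y = (79 − 5x)/2. Substituting:
29x² − 986x + 8265 = 0  ⟹  x² − 34x + 285 = 0
x = 19 or x = 15, giving (19, −8) and (15, 2).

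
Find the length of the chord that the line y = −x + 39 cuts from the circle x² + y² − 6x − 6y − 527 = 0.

√2

The distance from (3, 3) to the line is 33/√2, and r² = 545.
Half the chord is √(r² − d²) = √(1/2), so the full chord is √2.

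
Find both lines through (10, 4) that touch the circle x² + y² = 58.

7x − 3y = 58 and 3x + 7y = 58

Write the tangent as mx − y + (4 − m·(10)) = 0 and set its distance from the centre to √58:
[m·(−10) − (−4)]² = 58(m² + 1)
21m² − 40m − 21 = 0, so m = 7/3 or m = −3/7.
Through (10, 4) these give 7x − 3y = 58 and 3x + 7y = 58.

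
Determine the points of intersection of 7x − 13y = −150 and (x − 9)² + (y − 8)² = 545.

(−14, 4) and (25, 25)

Substitute y = (150 + 7x)/13:
218x² − 2398x − 76300 = 0  ⟹  x² − 11x − 350 = 0
x = 25 or x = −14, giving (25, 25) and (−14, 4).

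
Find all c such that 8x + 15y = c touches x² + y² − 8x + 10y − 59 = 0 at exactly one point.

c = −213 or c = 127

For a tangent, require d(centre, line) = r = 10.
|8·4 + 15·(−5) − c| / √289 = 10
|c − (−43)| = 10·17, so c = 127 or c = −213.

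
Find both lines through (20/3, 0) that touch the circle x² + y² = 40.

A line y − (0) = m(x − (20/3)) is tangent when its distance from (0, 0) is 2√10:
[m·(−20/3) − (0)]² = 40(m² + 1)
m² − 9 = 0, so m = −3 or m = 3.
Through (20/3, 0) these give 3x + y = 20 and 3x − y = 20.

3x + y = 20 and 3x − y = 20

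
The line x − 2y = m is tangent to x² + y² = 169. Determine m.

m = ±13√5

Tangency holds when the distance from the centre (0, 0) to the line equals the radius 13:
|1·0 − 2·0 − m| / √5 = 13
|m| = 13√5.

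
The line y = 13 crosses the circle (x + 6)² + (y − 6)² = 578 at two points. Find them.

(−29, 13) and (17, 13)

Express y = 13 and substitute into the circle:
x² + 12x − 493 = 0
x = 17 or x = −29, giving (17, 13) and (−29, 13).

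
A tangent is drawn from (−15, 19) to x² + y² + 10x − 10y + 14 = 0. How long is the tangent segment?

With centre O = (−5, 5), |OP|² = 296 and r² = 36.
By the tangent–radius right angle, tangent length = √(|PO|² − r²) = √260 = 2√65.

2√65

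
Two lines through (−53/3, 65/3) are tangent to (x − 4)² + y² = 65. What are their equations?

7x + 4y = −37 and 4x + 7y = 81

Write the tangent as mx − y + (65/3 − m·(−53/3)) = 0 and set its distance from the centre to √65:
[m·(65/3) − (−65/3)]² = 65(m² + 1)
28m² + 65m + 28 = 0, so m = −7/4 or m = −4/7.
With m = −7/4: 7x + 4y = −37. With m = −4/7: 4x + 7y = 81.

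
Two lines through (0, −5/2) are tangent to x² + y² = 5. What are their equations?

Let a tangent through (0, −5/2) have slope m. Its distance from (0, 0) must equal √5:
(0m − (5/2))² = 5(m² + 1)
4m² − 1 = 0, so m = 1/2 or m = −1/2.
With m = 1/2: x − 2y = 5. With m = −1/2: x + 2y = −5.

x − 2y = 5 and x + 2y = −5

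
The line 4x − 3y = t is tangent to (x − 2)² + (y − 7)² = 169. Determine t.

t = −78 or t = 52

For a tangent, require d(centre, line) = r = 13.
|4·2 − 3·7 − t| / √25 = 13
|t − (−13)| = 13·5, so t = 52 or t = −78.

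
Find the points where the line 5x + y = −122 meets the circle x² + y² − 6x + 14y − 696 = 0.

(−24, −2) and (−20, −22)

From the line, y = −5x − 122. Substituting:
26x² + 1144x + 12480 = 0  ⟹  x² + 44x + 480 = 0
x = −20 or x = −24, giving (−20, −22) and (−24, −2).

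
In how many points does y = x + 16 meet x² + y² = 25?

Substituting the line into the circle gives 2x² + 32x + 231 = 0.
Discriminant = (32)² − 4·2·(231) = −824 < 0.
No real roots: the line does not meet the circle.

0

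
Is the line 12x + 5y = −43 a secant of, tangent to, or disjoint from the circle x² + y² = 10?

Centre (0, 0), r² = 10. Distance² from centre to line = (43)²/169 = 1849/169.
Since d² > r², the line lies outside the circle.

disjoint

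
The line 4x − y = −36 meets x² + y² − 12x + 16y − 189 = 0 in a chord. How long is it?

Substitute y = 4x + 36:
17x² + 340x + 1683 = 0  ⟹  x² + 20x + 99 = 0
x = −9 or x = −11, giving (−9, 0) and (−11, −8).
Chord length = distance between (−9, 0) and (−11, −8) = √68 = 2√17.

2√17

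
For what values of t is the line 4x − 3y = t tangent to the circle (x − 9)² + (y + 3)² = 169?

Tangency holds when the distance from the centre (9, −3) to the line equals the radius 13:
|4·9 − 3·(−3) − t| / √25 = 13
|t − (45)| = 13·5, so t = 110 or t = −20.

t = −20 or t = 110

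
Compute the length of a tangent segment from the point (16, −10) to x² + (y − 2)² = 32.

4√23

Centre (0, 2), r² = 32. |PO|² = (16)² + (−12)² = 400.
The tangent meets the radius at right angles, so tangent² = |PO|² − r² = 400 − 32 = 368.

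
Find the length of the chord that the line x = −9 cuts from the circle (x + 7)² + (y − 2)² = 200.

The line gives x = −9. Substituting into the circle:
y² − 4y − 192 = 0
y = 16 or y = −12, giving (−9, 16) and (−9, −12).
Chord length = distance between (−9, 16) and (−9, −12) = √784 = 28.

28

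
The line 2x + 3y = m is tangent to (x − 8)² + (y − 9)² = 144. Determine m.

m = 43 ± 12√13

For a tangent, require d(centre, line) = r = 12.
|2·8 + 3·9 − m| / √13 = 12
|m − (43)| = 12√13.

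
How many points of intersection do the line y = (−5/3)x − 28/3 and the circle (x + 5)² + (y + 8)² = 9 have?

Substituting the line into the circle gives 34x² + 130x + 160 = 0.
Discriminant = (130)² − 4·34·(160) = −4860 < 0.
No real roots: the line does not meet the circle.

0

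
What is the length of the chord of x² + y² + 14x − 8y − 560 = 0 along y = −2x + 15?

Centre (−7, 4), r² = 625. Perpendicular distance d from centre to line = |−25| / √5 = 25/√5.
Half the chord is √(r² − d²) = √(500), so the full chord is 20√5.

20√5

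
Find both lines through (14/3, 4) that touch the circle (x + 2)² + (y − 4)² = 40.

Let a tangent through (14/3, 4) have slope m. Its distance from (−2, 4) must equal 2√10:
(−20/3m − (0))² = 40(m² + 1)
m² − 9 = 0, so m = −3 or m = 3.
With m = −3: 3x + y = 18. With m = 3: 3x − y = 10.

3x + y = 18 and 3x − y = 10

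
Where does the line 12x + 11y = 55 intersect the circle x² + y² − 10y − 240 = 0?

(−11, 17) and (11, −7)

From the line, y = (55 − 12x)/11. Substituting:
265x² − 32065 = 0  ⟹  x² − 121 = 0
x = 11 or x = −11, giving (11, −7) and (−11, 17).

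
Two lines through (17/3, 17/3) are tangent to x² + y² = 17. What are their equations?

x − 4y = −17 and 4x − y = 17

A line y − (17/3) = m(x − (17/3)) is tangent when its distance from (0, 0) is √17:
(−17/3m − (−17/3))² = 17(m² + 1)
4m² − 17m + 4 = 0, so m = 1/4 or m = 4.
Through (17/3, 17/3) these give x − 4y = −17 and 4x − y = 17.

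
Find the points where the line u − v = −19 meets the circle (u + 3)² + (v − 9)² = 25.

From the line, v = u + 19. Substituting:
2u² + 26u + 84 = 0  ⟹  u² + 13u + 42 = 0
u = −6 or u = −7, giving (−6, 13) and (−7, 12).

(−7, 12) and (−6, 13)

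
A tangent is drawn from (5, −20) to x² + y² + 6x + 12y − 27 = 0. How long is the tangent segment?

Centre (−3, −6), r² = 72. |PO|² = (8)² + (−14)² = 260.
By the tangent–radius right angle, tangent length = √(|PO|² − r²) = √188 = 2√47.

2√47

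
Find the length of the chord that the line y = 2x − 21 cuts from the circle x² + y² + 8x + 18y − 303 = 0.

16√5

Substitute y = 2x − 21:
5x² − 40x − 240 = 0  ⟹  x² − 8x − 48 = 0
x = 12 or x = −4, giving (12, 3) and (−4, −29).
Chord length = distance between (12, 3) and (−4, −29) = √1280 = 16√5.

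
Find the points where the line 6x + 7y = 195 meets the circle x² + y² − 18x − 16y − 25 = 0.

(8, 21) and (22, 9)

From the line, y = (195 − 6x)/7. Substituting:
85x² − 2550x + 14960 = 0  ⟹  x² − 30x + 176 = 0
x = 22 or x = 8, giving (22, 9) and (8, 21).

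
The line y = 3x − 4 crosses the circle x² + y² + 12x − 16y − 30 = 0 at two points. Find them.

(1, −1) and (5, 11)

Substitute y = 3x − 4:
10x² − 60x + 50 = 0  ⟹  x² − 6x + 5 = 0
x = 5 or x = 1, giving (5, 11) and (1, −1).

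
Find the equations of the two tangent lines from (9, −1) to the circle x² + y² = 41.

5x + 4y = 41 and 4x − 5y = 41

A line y − (−1) = m(x − (9)) is tangent when its distance from (0, 0) is √41:
[m·(−9) − (1)]² = 41(m² + 1)
20m² + 9m − 20 = 0, so m = −5/4 or m = 4/5.
With m = −5/4: 5x + 4y = 41. With m = 4/5: 4x − 5y = 41.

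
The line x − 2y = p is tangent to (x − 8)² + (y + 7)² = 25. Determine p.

p = 22 ± 5√5

Tangency holds when the distance from the centre (8, −7) to the line equals the radius 5:
|1·8 − 2·(−7) − p| / √5 = 5
|p − (22)| = 5√5.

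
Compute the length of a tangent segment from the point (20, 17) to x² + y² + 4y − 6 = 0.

With centre O = (0, −2), |OP|² = 761 and r² = 10.
The tangent meets the radius at right angles, so tangent² = |PO|² − r² = 761 − 10 = 751.

√751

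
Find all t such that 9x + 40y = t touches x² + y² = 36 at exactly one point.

Tangency holds when the distance from the centre (0, 0) to the line equals the radius 6:
|9·0 + 40·0 − t| / √1681 = 6
|t| = 6·41, so t = 246 or t = −246.

t = −246 or t = 246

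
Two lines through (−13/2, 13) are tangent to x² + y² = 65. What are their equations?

A line y − (13) = m(x − (−13/2)) is tangent when its distance from (0, 0) is √65:
(13/2m − (−13))² = 65(m² + 1)
7m² − 52m − 32 = 0, so m = 8 or m = −4/7.
With m = 8: 8x − y = −65. With m = −4/7: 4x + 7y = 65.

8x − y = −65 and 4x + 7y = 65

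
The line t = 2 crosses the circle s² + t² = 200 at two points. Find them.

(−14, 2) and (14, 2)

From the line, t = 2. Substituting:
s² − 196 = 0
s = 14 or s = −14, giving (14, 2) and (−14, 2).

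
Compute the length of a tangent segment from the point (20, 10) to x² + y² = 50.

The centre is (0, 0) and r = 5√2. The square of the distance from P to the centre is 400 + 100 = 500.
By the tangent–radius right angle, tangent length = √(|PO|² − r²) = √450 = 15√2.

15√2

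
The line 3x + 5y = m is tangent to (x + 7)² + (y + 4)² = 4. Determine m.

m = −41 ± 2√34

Tangency holds when the distance from the centre (−7, −4) to the line equals the radius 2:
|3·(−7) + 5·(−4) − m| / √34 = 2
|m − (−41)| = 2√34.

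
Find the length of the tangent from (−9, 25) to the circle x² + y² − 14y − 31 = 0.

5√13

Centre (0, 7), r² = 80. |PO|² = (−9)² + (18)² = 405.
The tangent meets the radius at right angles, so tangent² = |PO|² − r² = 405 − 80 = 325.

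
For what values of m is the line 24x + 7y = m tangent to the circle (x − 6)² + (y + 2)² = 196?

m = −220 or m = 480

The line touches the circle iff its distance from (6, −2) is 14:
|24·6 + 7·(−2) − m| / √625 = 14
|m − (130)| = 14·25, so m = 480 or m = −220.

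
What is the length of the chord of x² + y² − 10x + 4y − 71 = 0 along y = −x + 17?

From the line, y = −x + 17. Substituting:
2x² − 48x + 286 = 0  ⟹  x² − 24x + 143 = 0
x = 13 or x = 11, giving (13, 4) and (11, 6).
|(13, 4) − (11, 6)| = √((2)² + (−2)²) = 2√2.

2√2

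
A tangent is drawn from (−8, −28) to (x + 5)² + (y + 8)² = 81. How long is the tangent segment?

2√82

The centre is (−5, −8) and r = 9. The square of the distance from P to the centre is 9 + 400 = 409.
By the tangent–radius right angle, tangent length = √(|PO|² − r²) = √328 = 2√82.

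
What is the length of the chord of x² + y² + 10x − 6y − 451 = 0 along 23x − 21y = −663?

From the line, y = (663 + 23x)/21. Substituting:
970x² + 32010x + 157140 = 0  ⟹  x² + 33x + 162 = 0
x = −6 or x = −27, giving (−6, 25) and (−27, 2).
Chord length = distance between (−6, 25) and (−27, 2) = √970 = √970.

√970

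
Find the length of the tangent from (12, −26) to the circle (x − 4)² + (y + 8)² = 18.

With centre O = (4, −8), |OP|² = 388 and r² = 18.
Power of the point: PT² = |PO|² − r² = 370, so PT = √370.

√370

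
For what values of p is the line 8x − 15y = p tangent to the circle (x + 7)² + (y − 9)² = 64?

For a tangent, require d(centre, line) = r = 8.
|8·(−7) − 15·9 − p| / √289 = 8
|p − (−191)| = 8·17, so p = −55 or p = −327.

p = −327 or p = −55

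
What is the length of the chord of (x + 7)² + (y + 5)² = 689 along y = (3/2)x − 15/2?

14√13

From the line, y = (−15 + 3x)/2. Substituting:
13x² + 26x − 2535 = 0  ⟹  x² + 2x − 195 = 0
x = 13 or x = −15, giving (13, 12) and (−15, −30).
Chord length = distance between (13, 12) and (−15, −30) = √2548 = 14√13.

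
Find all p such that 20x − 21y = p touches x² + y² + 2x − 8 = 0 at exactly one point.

p = −107 or p = 67

For a tangent, require d(centre, line) = r = 3.
|20·(−1) − 21·0 − p| / √841 = 3
|p − (−20)| = 3·29, so p = 67 or p = −107.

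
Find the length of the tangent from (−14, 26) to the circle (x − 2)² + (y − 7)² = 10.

√607

With centre O = (2, 7), |OP|² = 617 and r² = 10.
Power of the point: PT² = |PO|² − r² = 607, so PT = √607.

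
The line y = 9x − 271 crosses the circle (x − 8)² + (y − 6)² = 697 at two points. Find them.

(29, −10) and (32, 17)

Express y = 9x − 271 and substitute into the circle:
82x² − 5002x + 76096 = 0  ⟹  x² − 61x + 928 = 0
x = 32 or x = 29, giving (32, 17) and (29, −10).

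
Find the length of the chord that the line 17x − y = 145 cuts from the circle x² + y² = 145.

√290

Substitute y = 17x − 145:
290x² − 4930x + 20880 = 0  ⟹  x² − 17x + 72 = 0
x = 9 or x = 8, giving (9, 8) and (8, −9).
Chord length = distance between (9, 8) and (8, −9) = √290 = √290.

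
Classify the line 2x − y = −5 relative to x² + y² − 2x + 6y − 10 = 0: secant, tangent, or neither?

tangent

Substituting the line into the circle gives 5x² + 30x + 45 = 0.
Δ = 900 − 900 = 0.
A repeated root: the line is tangent.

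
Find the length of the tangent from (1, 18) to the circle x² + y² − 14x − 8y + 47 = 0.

√214

The centre is (7, 4) and r = 3√2. The square of the distance from P to the centre is 36 + 196 = 232.
Power of the point: PT² = |PO|² − r² = 214, so PT = √214.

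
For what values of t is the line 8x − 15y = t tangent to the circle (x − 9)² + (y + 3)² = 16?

Tangency holds when the distance from the centre (9, −3) to the line equals the radius 4:
|8·9 − 15·(−3) − t| / √289 = 4
|t − (117)| = 4·17, so t = 185 or t = 49.

t = 49 or t = 185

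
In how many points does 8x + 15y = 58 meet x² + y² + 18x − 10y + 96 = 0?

Substituting the line into the circle gives 289x² + 4322x + 16264 = 0.
Δ = 18679684 − 18801184 = −121500.
No real roots: the line does not meet the circle.

0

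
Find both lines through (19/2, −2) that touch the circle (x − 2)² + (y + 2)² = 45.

2x − y = 21 and 2x + y = 17

A line y − (−2) = m(x − (19/2)) is tangent when its distance from (2, −2) is 3√5:
[m·(−15/2) − (0)]² = 45(m² + 1)
m² − 4 = 0, so m = 2 or m = −2.
Through (19/2, −2) these give 2x − y = 21 and 2x + y = 17.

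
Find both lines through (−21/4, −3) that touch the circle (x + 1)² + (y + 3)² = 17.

Write the tangent as mx − y + (−3 − m·(−21/4)) = 0 and set its distance from the centre to √17:
(17/4m − (0))² = 17(m² + 1)
m² − 16 = 0, so m = 4 or m = −4.
With m = 4: 4x − y = −18. With m = −4: 4x + y = −24.

4x − y = −18 and 4x + y = −24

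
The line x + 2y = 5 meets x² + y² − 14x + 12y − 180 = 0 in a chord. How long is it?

14√5

Express y = (5 − x)/2 and substitute into the circle:
5x² − 90x − 575 = 0  ⟹  x² − 18x − 115 = 0
x = 23 or x = −5, giving (23, −9) and (−5, 5).
|(23, −9) − (−5, 5)| = √((28)² + (−14)²) = 14√5.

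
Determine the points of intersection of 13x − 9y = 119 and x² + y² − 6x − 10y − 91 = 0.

(5, −6) and (14, 7)

Express y = (−119 + 13x)/9 and substitute into the circle:
250x² − 4750x + 17500 = 0  ⟹  x² − 19x + 70 = 0
x = 14 or x = 5, giving (14, 7) and (5, −6).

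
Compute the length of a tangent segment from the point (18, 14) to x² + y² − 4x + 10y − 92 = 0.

The centre is (2, −5) and r = 11. The square of the distance from P to the centre is 256 + 361 = 617.
By the tangent–radius right angle, tangent length = √(|PO|² − r²) = √496 = 4√31.

4√31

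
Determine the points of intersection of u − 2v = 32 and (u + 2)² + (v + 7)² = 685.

From the line, v = (−32 + u)/2. Substituting:
5u² − 20u − 2400 = 0  ⟹  u² − 4u − 480 = 0
u = 24 or u = −20, giving (24, −4) and (−20, −26).

(−20, −26) and (24, −4)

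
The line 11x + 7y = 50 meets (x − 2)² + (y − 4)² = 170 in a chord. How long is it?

The distance from (2, 4) to the line is 0/√170, and r² = 170.
Half the chord is √(r² − d²) = √(170), so the full chord is 2√170.

2√170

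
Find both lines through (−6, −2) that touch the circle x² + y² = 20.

2x − y = −10 and x + 2y = −10

Write the tangent as mx − y + (−2 − m·(−6)) = 0 and set its distance from the centre to 2√5:
[m·(6) − (2)]² = 20(m² + 1)
2m² − 3m − 2 = 0, so m = 2 or m = −1/2.
Through (−6, −2) these give 2x − y = −10 and x + 2y = −10.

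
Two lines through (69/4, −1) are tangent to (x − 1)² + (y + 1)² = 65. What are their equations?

4x + 7y = 62 and 4x − 7y = 76

A line y − (−1) = m(x − (69/4)) is tangent when its distance from (1, −1) is √65:
(−65/4m − (0))² = 65(m² + 1)
49m² − 16 = 0, so m = −4/7 or m = 4/7.
With m = −4/7: 4x + 7y = 62. With m = 4/7: 4x − 7y = 76.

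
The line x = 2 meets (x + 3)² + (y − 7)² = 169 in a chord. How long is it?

24

The line gives x = 2. Substituting into the circle:
y² − 14y − 95 = 0
y = 19 or y = −5, giving (2, 19) and (2, −5).
|(2, 19) − (2, −5)| = √((0)² + (24)²) = 24.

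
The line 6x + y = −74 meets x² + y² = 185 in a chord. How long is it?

2√37

The distance from (0, 0) to the line is 74/√37, and r² = 185.
Chord = 2√(r² − d²) = 2·√(37) = 2√37.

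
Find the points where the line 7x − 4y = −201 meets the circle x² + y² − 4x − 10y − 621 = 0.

Express y = (201 + 7x)/4 and substitute into the circle:
65x² + 2470x + 22425 = 0  ⟹  x² + 38x + 345 = 0
x = −15 or x = −23, giving (−15, 24) and (−23, 10).

(−23, 10) and (−15, 24)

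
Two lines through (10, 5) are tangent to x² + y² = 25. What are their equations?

Let a tangent through (10, 5) have slope m. Its distance from (0, 0) must equal 5:
[m·(−10) − (−5)]² = 25(m² + 1)
3m² − 4m = 0, so m = 4/3 or m = 0.
With m = 4/3: 4x − 3y = 25. With m = 0: y = 5.

4x − 3y = 25 and y = 5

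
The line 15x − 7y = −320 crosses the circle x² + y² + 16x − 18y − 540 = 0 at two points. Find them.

From the line, y = (320 + 15x)/7. Substituting:
274x² + 8494x + 35620 = 0  ⟹  x² + 31x + 130 = 0
x = −5 or x = −26, giving (−5, 35) and (−26, −10).

(−26, −10) and (−5, 35)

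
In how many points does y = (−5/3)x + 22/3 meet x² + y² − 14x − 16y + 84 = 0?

Substituting the line into the circle gives 34x² − 106x + 184 = 0.
Discriminant = (−106)² − 4·34·(184) = −13788 < 0.
No real roots: the line does not meet the circle.

0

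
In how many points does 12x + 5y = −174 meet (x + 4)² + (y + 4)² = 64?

Centre (−4, −4), r² = 64. Distance² from centre to line = (106)²/169 = 11236/169.
Since d² > r², the line lies outside the circle.

0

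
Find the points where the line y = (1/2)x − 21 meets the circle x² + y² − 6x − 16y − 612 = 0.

(6, −18) and (22, −10)

Express y = (−42 + x)/2 and substitute into the circle:
5x² − 140x + 660 = 0  ⟹  x² − 28x + 132 = 0
x = 22 or x = 6, giving (22, −10) and (6, −18).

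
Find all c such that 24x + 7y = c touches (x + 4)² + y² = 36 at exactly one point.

Tangency holds when the distance from the centre (−4, 0) to the line equals the radius 6:
|24·(−4) + 7·0 − c| / √625 = 6
|c − (−96)| = 6·25, so c = 54 or c = −246.

c = −246 or c = 54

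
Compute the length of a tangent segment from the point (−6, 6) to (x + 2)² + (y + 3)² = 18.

Centre (−2, −3), r² = 18. |PO|² = (−4)² + (9)² = 97.
The tangent meets the radius at right angles, so tangent² = |PO|² − r² = 97 − 18 = 79.

√79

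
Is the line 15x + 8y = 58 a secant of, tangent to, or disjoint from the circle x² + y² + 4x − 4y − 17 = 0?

secant

Substituting the line into the circle gives 289x² − 1004x + 420 = 0.
Δ = 1008016 − 485520 = 522496.
Two real roots: the line is a secant.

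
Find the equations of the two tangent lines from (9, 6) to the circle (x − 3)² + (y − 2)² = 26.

5x − y = 39 and x + 5y = 39

Write the tangent as mx − y + (6 − m·(9)) = 0 and set its distance from the centre to √26:
[m·(−6) − (−4)]² = 26(m² + 1)
5m² − 24m − 5 = 0, so m = 5 or m = −1/5.
With m = 5: 5x − y = 39. With m = −1/5: x + 5y = 39.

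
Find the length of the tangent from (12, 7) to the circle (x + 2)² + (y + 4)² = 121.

The centre is (−2, −4) and r = 11. The square of the distance from P to the centre is 196 + 121 = 317.
The tangent meets the radius at right angles, so tangent² = |PO|² − r² = 317 − 121 = 196.

14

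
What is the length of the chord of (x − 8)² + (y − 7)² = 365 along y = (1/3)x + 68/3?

5√10

The distance from (8, 7) to the line is 55/√10, and r² = 365.
Chord = 2√(r² − d²) = 2·√(125/2) = 5√10.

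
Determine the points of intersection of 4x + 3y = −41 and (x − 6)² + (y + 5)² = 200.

(−8, −3) and (4, −19)

Express y = (−41 − 4x)/3 and substitute into the circle:
25x² + 100x − 800 = 0  ⟹  x² + 4x − 32 = 0
x = 4 or x = −8, giving (4, −19) and (−8, −3).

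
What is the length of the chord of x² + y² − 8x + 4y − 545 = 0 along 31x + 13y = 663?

The distance from (4, −2) to the line is 565/√1130, and r² = 565.
Half the chord is √(r² − d²) = √(565/2), so the full chord is √1130.

√1130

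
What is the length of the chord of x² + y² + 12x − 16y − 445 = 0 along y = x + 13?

33√2

Centre (−6, 8), r² = 545. Perpendicular distance d from centre to line = |−1| / √2 = 1/√2.
Chord = 2√(r² − d²) = 2·√(1089/2) = 33√2.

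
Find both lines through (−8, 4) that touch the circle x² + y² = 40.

A line y − (4) = m(x − (−8)) is tangent when its distance from (0, 0) is 2√10:
[m·(8) − (−4)]² = 40(m² + 1)
3m² + 8m − 3 = 0, so m = 1/3 or m = −3.
Through (−8, 4) these give x − 3y = −20 and 3x + y = −20.

x − 3y = −20 and 3x + y = −20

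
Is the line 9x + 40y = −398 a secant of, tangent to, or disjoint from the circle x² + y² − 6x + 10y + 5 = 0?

Substituting the line into the circle gives 1681x² − 6036x + 7204 = 0.
Δ = 36433296 − 48439696 = −12006400.
No real roots: the line does not meet the circle.

disjoint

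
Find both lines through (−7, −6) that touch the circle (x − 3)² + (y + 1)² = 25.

4x − 3y = −10 and y = −6

A line y − (−6) = m(x − (−7)) is tangent when its distance from (3, −1) is 5:
[m·(10) − (5)]² = 25(m² + 1)
3m² − 4m = 0, so m = 4/3 or m = 0.
Through (−7, −6) these give 4x − 3y = −10 and y = −6.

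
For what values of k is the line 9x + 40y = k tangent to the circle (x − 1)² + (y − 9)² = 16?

k = 205 or k = 533

For a tangent, require d(centre, line) = r = 4.
|9·1 + 40·9 − k| / √1681 = 4
|k − (369)| = 4·41, so k = 533 or k = 205.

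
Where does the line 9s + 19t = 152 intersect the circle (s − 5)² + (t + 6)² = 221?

Substitute t = (152 − 9s)/19:
442s² − 8398s = 0  ⟹  s² − 19s = 0
s = 19 or s = 0, giving (19, −1) and (0, 8).

(0, 8) and (19, −1)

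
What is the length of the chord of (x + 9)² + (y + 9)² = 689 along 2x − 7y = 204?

4√53

The distance from (−9, −9) to the line is 159/√53, and r² = 689.
Chord = 2√(r² − d²) = 2·√(212) = 4√53.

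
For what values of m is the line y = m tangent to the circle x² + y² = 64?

m = −8 or m = 8

The line touches the circle iff its distance from (0, 0) is 8:
|0·0 + 1·0 − m| / √1 = 8
|m| = 8, so m = 8 or m = −8.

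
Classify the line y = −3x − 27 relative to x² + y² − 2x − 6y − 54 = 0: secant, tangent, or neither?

Substituting the line into the circle gives 10x² + 178x + 837 = 0.
Discriminant = (178)² − 4·10·(837) = −1796 < 0.
No real roots: the line does not meet the circle.

neither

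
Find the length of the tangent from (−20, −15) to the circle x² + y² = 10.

√615

The centre is (0, 0) and r = √10. The square of the distance from P to the centre is 400 + 225 = 625.
Power of the point: PT² = |PO|² − r² = 615, so PT = √615.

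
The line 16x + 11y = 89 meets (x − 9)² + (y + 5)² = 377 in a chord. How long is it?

2√377

The distance from (9, −5) to the line is 0/√377, and r² = 377.
Half the chord is √(r² − d²) = √(377), so the full chord is 2√377.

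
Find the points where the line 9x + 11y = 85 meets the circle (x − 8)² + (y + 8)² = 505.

(−4, 11) and (29, −16)

From the line, y = (85 − 9x)/11. Substituting:
202x² − 5050x − 23432 = 0  ⟹  x² − 25x − 116 = 0
x = 29 or x = −4, giving (29, −16) and (−4, 11).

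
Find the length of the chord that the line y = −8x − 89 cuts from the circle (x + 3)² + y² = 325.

Centre (−3, 0), r² = 325. Perpendicular distance d from centre to line = |65| / √65 = 65/√65.
Half the chord is √(r² − d²) = √(260), so the full chord is 4√65.

4√65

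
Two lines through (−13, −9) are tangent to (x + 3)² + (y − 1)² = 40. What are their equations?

Write the tangent as mx − y + (−9 − m·(−13)) = 0 and set its distance from the centre to 2√10:
(10m − (10))² = 40(m² + 1)
3m² − 10m + 3 = 0, so m = 3 or m = 1/3.
With m = 3: 3x − y = −30. With m = 1/3: x − 3y = 14.

3x − y = −30 and x − 3y = 14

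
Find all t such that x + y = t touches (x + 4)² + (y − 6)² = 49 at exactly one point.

For a tangent, require d(centre, line) = r = 7.
|1·(−4) + 1·6 − t| / √2 = 7
|t − (2)| = 7√2.

t = 2 ± 7√2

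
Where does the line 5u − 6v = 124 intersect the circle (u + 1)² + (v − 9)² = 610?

Substitute v = (−124 + 5u)/6:
61u² − 1708u + 9760 = 0  ⟹  u² − 28u + 160 = 0
u = 20 or u = 8, giving (20, −4) and (8, −14).

(8, −14) and (20, −4)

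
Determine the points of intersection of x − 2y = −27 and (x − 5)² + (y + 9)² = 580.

Substitute y = (27 + x)/2:
5x² + 50x − 195 = 0  ⟹  x² + 10x − 39 = 0
x = 3 or x = −13, giving (3, 15) and (−13, 7).

(−13, 7) and (3, 15)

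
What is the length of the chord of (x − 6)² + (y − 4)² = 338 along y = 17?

26

From the line, y = 17. Substituting:
x² − 12x − 133 = 0
x = 19 or x = −7, giving (19, 17) and (−7, 17).
|(19, 17) − (−7, 17)| = √((26)² + (0)²) = 26.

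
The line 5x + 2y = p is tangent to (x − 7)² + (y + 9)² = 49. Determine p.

For a tangent, require d(centre, line) = r = 7.
|5·7 + 2·(−9) − p| / √29 = 7
|p − (17)| = 7√29.

p = 17 ± 7√29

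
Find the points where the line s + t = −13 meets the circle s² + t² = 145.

(−12, −1) and (−1, −12)

Substitute t = −s − 13:
2s² + 26s + 24 = 0  ⟹  s² + 13s + 12 = 0
s = −1 or s = −12, giving (−1, −12) and (−12, −1).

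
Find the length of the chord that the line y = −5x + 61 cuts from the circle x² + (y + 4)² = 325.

Substitute y = −5x + 61:
26x² − 650x + 3900 = 0  ⟹  x² − 25x + 150 = 0
x = 15 or x = 10, giving (15, −14) and (10, 11).
Chord length = distance between (15, −14) and (10, 11) = √650 = 5√26.

5√26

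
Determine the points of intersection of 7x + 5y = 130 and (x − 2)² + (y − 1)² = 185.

Express y = (130 − 7x)/5 and substitute into the circle:
74x² − 1850x + 11100 = 0  ⟹  x² − 25x + 150 = 0
x = 15 or x = 10, giving (15, 5) and (10, 12).

(10, 12) and (15, 5)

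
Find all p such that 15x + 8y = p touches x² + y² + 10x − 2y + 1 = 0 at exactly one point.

The line touches the circle iff its distance from (−5, 1) is 5:
|15·(−5) + 8·1 − p| / √289 = 5
|p − (−67)| = 5·17, so p = 18 or p = −152.

p = −152 or p = 18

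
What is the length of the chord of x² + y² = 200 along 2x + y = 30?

The distance from (0, 0) to the line is 30/√5, and r² = 200.
Half the chord is √(r² − d²) = √(20), so the full chord is 4√5.

4√5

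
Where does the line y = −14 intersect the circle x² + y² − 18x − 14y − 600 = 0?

Express y = −14 and substitute into the circle:
x² − 18x − 208 = 0
x = 26 or x = −8, giving (26, −14) and (−8, −14).

(−8, −14) and (26, −14)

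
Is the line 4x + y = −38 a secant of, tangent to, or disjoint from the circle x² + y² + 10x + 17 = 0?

disjoint

d² = (4·(−5) + 1·0 − (−38))²/17 = 324/17; r² = 8.
Since d² > r², the line lies outside the circle.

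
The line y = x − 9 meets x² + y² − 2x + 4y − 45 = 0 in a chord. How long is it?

8√2

Express y = x − 9 and substitute into the circle:
2x² − 16x = 0  ⟹  x² − 8x = 0
x = 8 or x = 0, giving (8, −1) and (0, −9).
Chord length = distance between (8, −1) and (0, −9) = √128 = 8√2.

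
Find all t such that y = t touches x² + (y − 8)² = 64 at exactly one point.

t = 0 or t = 16

For a tangent, require d(centre, line) = r = 8.
|0·0 + 1·8 − t| / √1 = 8
|t − (8)| = 8, so t = 16 or t = 0.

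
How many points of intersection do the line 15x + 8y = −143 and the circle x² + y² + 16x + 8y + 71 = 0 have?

2

Centre (−8, −4), r² = 9. Distance² from centre to line = (−9)²/289 = 81/289.
Since d² < r², the line cuts the circle twice.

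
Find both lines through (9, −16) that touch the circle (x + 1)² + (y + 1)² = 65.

A line y − (−16) = m(x − (9)) is tangent when its distance from (−1, −1) is √65:
(−10m − (15))² = 65(m² + 1)
7m² + 60m + 32 = 0, so m = −8 or m = −4/7.
With m = −8: 8x + y = 56. With m = −4/7: 4x + 7y = −76.

8x + y = 56 and 4x + 7y = −76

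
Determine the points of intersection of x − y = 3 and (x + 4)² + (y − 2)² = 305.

(−11, −14) and (12, 9)

From the line, y = x − 3. Substituting:
2x² − 2x − 264 = 0  ⟹  x² − x − 132 = 0
x = 12 or x = −11, giving (12, 9) and (−11, −14).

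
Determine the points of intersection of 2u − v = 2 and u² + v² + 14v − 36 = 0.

From the line, v = 2u − 2. Substituting:
5u² + 20u − 60 = 0  ⟹  u² + 4u − 12 = 0
u = 2 or u = −6, giving (2, 2) and (−6, −14).

(−6, −14) and (2, 2)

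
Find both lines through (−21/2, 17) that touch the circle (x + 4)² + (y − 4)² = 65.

4x + 7y = 77 and 8x − y = −101

Write the tangent as mx − y + (17 − m·(−21/2)) = 0 and set its distance from the centre to √65:
(13/2m − (−13))² = 65(m² + 1)
7m² − 52m − 32 = 0, so m = −4/7 or m = 8.
Through (−21/2, 17) these give 4x + 7y = 77 and 8x − y = −101.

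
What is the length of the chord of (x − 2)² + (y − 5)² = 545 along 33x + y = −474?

Substitute y = −33x − 474:
1090x² + 31610x + 228900 = 0  ⟹  x² + 29x + 210 = 0
x = −14 or x = −15, giving (−14, −12) and (−15, 21).
|(−14, −12) − (−15, 21)| = √((1)² + (−33)²) = √1090.

√1090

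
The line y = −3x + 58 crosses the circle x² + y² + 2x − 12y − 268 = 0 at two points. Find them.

From the line, y = −3x + 58. Substituting:
10x² − 310x + 2400 = 0  ⟹  x² − 31x + 240 = 0
x = 16 or x = 15, giving (16, 10) and (15, 13).

(15, 13) and (16, 10)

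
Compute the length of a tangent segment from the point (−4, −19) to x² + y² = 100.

√277

The centre is (0, 0) and r = 10. The square of the distance from P to the centre is 16 + 361 = 377.
Power of the point: PT² = |PO|² − r² = 277, so PT = √277.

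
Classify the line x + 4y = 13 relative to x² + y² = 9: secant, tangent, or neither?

Centre (0, 0), r² = 9. Distance² from centre to line = (−13)²/17 = 169/17.
Since d² > r², the line lies outside the circle.

neither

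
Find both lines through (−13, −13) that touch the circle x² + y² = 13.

2x − 3y = 13 and 3x − 2y = −13

Write the tangent as mx − y + (−13 − m·(−13)) = 0 and set its distance from the centre to √13:
[m·(13) − (13)]² = 13(m² + 1)
6m² − 13m + 6 = 0, so m = 2/3 or m = 3/2.
With m = 2/3: 2x − 3y = 13. With m = 3/2: 3x − 2y = −13.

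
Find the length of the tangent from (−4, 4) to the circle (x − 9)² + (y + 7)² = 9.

√281

With centre O = (9, −7), |OP|² = 290 and r² = 9.
By the tangent–radius right angle, tangent length = √(|PO|² − r²) = √281.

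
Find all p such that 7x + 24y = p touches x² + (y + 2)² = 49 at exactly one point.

p = −223 or p = 127

For a tangent, require d(centre, line) = r = 7.
|7·0 + 24·(−2) − p| / √625 = 7
|p − (−48)| = 7·25, so p = 127 or p = −223.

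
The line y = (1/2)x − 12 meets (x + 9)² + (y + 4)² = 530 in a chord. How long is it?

18√5

Express y = (−24 + x)/2 and substitute into the circle:
5x² + 40x − 1540 = 0  ⟹  x² + 8x − 308 = 0
x = 14 or x = −22, giving (14, −5) and (−22, −23).
|(14, −5) − (−22, −23)| = √((36)² + (18)²) = 18√5.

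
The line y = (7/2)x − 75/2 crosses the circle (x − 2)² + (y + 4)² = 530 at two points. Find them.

(3, −27) and (15, 15)

From the line, y = (−75 + 7x)/2. Substituting:
53x² − 954x + 2385 = 0  ⟹  x² − 18x + 45 = 0
x = 15 or x = 3, giving (15, 15) and (3, −27).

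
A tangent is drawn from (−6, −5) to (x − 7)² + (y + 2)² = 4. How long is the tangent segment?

√174

With centre O = (7, −2), |OP|² = 178 and r² = 4.
Power of the point: PT² = |PO|² − r² = 174, so PT = √174.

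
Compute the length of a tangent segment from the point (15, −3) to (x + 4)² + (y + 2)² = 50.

The centre is (−4, −2) and r = 5√2. The square of the distance from P to the centre is 361 + 1 = 362.
Power of the point: PT² = |PO|² − r² = 312, so PT = 2√78.

2√78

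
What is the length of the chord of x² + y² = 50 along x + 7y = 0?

Centre (0, 0), r² = 50. Perpendicular distance d from centre to line = |0| / √50 = 0/√50.
Half the chord is √(r² − d²) = √(50), so the full chord is 10√2.

10√2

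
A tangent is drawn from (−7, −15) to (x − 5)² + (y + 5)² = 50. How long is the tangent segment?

√194

Centre (5, −5), r² = 50. |PO|² = (−12)² + (−10)² = 244.
Power of the point: PT² = |PO|² − r² = 194, so PT = √194.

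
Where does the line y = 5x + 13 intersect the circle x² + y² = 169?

(−5, −12) and (0, 13)

Express y = 5x + 13 and substitute into the circle:
26x² + 130x = 0  ⟹  x² + 5x = 0
x = 0 or x = −5, giving (0, 13) and (−5, −12).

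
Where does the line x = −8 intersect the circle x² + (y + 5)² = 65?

The line gives x = −8. Substituting into the circle:
y² + 10y + 24 = 0
y = −4 or y = −6, giving (−8, −4) and (−8, −6).

(−8, −6) and (−8, −4)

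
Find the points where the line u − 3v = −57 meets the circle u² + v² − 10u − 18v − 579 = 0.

From the line, v = (57 + u)/3. Substituting:
10u² − 30u − 5040 = 0  ⟹  u² − 3u − 504 = 0
u = 24 or u = −21, giving (24, 27) and (−21, 12).

(−21, 12) and (24, 27)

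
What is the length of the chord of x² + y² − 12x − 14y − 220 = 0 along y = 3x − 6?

11√10

The distance from (6, 7) to the line is 5/√10, and r² = 305.
Chord = 2√(r² − d²) = 2·√(605/2) = 11√10.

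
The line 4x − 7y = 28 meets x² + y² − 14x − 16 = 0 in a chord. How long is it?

2√65

Centre (7, 0), r² = 65. Perpendicular distance d from centre to line = |0| / √65 = 0/√65.
Chord = 2√(r² − d²) = 2·√(65) = 2√65.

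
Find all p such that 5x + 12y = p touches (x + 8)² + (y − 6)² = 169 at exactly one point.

p = −137 or p = 201

Tangency holds when the distance from the centre (−8, 6) to the line equals the radius 13:
|5·(−8) + 12·6 − p| / √169 = 13
|p − (32)| = 13·13, so p = 201 or p = −137.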